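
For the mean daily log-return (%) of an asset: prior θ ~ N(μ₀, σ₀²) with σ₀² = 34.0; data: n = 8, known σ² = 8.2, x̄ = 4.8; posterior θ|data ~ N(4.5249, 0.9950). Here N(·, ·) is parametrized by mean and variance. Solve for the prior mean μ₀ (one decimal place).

μ₀ = -4.6

The posterior mean is a precision-weighted average: μ_n = (τ₀μ₀ + τ_data·x̄)/(τ₀+τ_data), with τ₀=1/σ₀² and τ_data=n/σ².
Here τ₀ = 1/34.0 = 0.029412 and τ_data = 8/8.2 = 0.975610, so τ_n = 1.005022.
Rearranging for μ₀: μ₀ = (μ_n·τ_n − τ_data·x̄)/τ₀ = (4.5249·1.005022 − 0.975610·4.8) / 0.029412 = -0.135304/0.029412 ≈ -4.6.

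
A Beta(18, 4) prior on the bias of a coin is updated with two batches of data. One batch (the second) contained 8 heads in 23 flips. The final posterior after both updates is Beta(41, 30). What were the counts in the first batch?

15 heads and 11 tails

Sequential conjugate updates are equivalent to a single update on the pooled data, so total successes = posterior α − prior α and total failures = posterior β − prior β.
Total across both batches: 41−18=23 heads, 30−4=26 tails.
Subtract the second batch: 23−8=15 heads and 26−15=11 tails.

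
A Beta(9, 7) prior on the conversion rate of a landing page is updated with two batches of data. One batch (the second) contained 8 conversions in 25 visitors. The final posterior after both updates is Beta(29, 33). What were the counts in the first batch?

12 conversions and 9 bounces

Because Beta–binomial updating is additive in the counts, the combined data contributed (α_post−α_prior, β_post−β_prior) successes and failures.
Total across both batches: 29−9=20 conversions, 33−7=26 bounces.
Subtract the second batch: 20−8=12 conversions and 26−17=9 bounces.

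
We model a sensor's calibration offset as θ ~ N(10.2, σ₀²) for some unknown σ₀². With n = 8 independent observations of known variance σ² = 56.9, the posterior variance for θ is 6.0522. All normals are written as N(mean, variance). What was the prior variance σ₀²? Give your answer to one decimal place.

σ₀² = 40.6

For the Normal–Normal model with known σ², precisions add: τ_n = τ₀ + n/σ².
So 1/σ₀² = 1/6.0522 − 8/56.9 = 0.165229 − 0.140598 = 0.024631.
Hence σ₀² = 1/0.024631 ≈ 40.6.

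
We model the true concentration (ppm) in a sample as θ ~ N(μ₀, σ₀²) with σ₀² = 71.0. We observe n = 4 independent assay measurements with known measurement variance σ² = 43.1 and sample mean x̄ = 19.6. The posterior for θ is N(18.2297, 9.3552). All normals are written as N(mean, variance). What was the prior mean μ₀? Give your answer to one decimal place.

μ₀ = 9.2

With known observation variance, the Normal–Normal posterior has precision τ_n = τ₀ + n/σ² and mean μ_n = (τ₀μ₀ + (n/σ²)x̄)/τ_n.
Here τ₀ = 1/71.0 = 0.014085 and τ_data = 4/43.1 = 0.092807, so τ_n = 0.106892.
Rearranging for μ₀: μ₀ = (μ_n·τ_n − τ_data·x̄)/τ₀ = (18.2297·0.106892 − 0.092807·19.6) / 0.014085 = 0.129592/0.014085 ≈ 9.2.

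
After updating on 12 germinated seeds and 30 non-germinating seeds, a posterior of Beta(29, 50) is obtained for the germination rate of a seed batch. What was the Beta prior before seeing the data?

Under Beta–binomial conjugacy the posterior parameters are (α+s, β+f).
Subtract the data counts: 29−12=17, 50−30=20.

Beta(17, 20)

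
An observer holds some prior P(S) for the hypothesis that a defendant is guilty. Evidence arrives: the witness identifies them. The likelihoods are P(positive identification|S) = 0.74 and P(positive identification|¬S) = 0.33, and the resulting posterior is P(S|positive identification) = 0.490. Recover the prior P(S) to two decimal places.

P(S) = 0.30

In odds form, posterior odds = prior odds × likelihood ratio, so prior odds = posterior odds ÷ LR.
Posterior odds = 0.490/(1−0.490) = 0.9608. LR = 0.74/0.33 = 2.2424.
Prior odds = 0.9608/2.2424 = 0.4285, so P(S) = 0.4285/(1+0.4285) ≈ 0.30.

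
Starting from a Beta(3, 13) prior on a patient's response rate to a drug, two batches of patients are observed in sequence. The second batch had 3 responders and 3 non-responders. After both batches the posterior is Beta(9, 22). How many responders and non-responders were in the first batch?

3 responders and 6 non-responders

Sequential conjugate updates are equivalent to a single update on the pooled data, so total successes = posterior α − prior α and total failures = posterior β − prior β.
Total across both batches: 9−3=6 responders, 22−13=9 non-responders.
Subtract the second batch: 6−3=3 responders and 9−3=6 non-responders.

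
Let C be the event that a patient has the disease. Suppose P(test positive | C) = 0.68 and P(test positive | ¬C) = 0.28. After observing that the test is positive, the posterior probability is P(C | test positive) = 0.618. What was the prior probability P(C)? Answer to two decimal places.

Bayes' rule in odds form gives O(C|E) = O(C)·[P(E|C)/P(E|¬C)], hence O(C) = O(C|E)/LR.
Posterior odds = 0.618/(1−0.618) = 1.6178. LR = 0.68/0.28 = 2.4286.
Prior odds = 1.6178/2.4286 = 0.6661, so P(C) = 0.6661/(1+0.6661) ≈ 0.40.

P(C) = 0.40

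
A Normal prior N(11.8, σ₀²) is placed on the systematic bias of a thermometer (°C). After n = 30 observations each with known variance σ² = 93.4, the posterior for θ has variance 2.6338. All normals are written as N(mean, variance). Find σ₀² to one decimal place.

σ₀² = 17.1

Posterior precision equals prior precision plus data precision: 1/σ_n² = 1/σ₀² + n/σ².
So 1/σ₀² = 1/2.6338 − 30/93.4 = 0.379680 − 0.321199 = 0.058481.
Hence σ₀² = 1/0.058481 ≈ 17.1.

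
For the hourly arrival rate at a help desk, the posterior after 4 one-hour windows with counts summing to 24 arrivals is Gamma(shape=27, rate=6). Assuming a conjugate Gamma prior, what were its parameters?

Gamma(shape=3, rate=2)

Gamma–Poisson conjugacy: posterior shape = α + Σxᵢ, posterior rate = β + n.
So α = 27 − 24 = 3 and β = 6 − 4 = 2.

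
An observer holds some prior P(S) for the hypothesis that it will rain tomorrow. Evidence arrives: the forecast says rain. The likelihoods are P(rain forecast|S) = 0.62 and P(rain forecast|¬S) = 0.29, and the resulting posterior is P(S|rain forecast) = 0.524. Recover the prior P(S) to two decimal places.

Bayes' rule in odds form gives O(S|E) = O(S)·[P(E|S)/P(E|¬S)], hence O(S) = O(S|E)/LR.
Posterior odds = 0.524/(1−0.524) = 1.1008. LR = 0.62/0.29 = 2.1379.
Prior odds = 1.1008/2.1379 = 0.5149, so P(S) = 0.5149/(1+0.5149) ≈ 0.34.

P(S) = 0.34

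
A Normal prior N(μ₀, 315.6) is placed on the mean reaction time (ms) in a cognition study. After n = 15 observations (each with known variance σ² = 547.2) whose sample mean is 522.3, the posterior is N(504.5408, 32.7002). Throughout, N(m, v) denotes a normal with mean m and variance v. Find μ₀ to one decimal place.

The posterior mean is a precision-weighted average: μ_n = (τ₀μ₀ + τ_data·x̄)/(τ₀+τ_data), with τ₀=1/σ₀² and τ_data=n/σ².
Here τ₀ = 1/315.6 = 0.003169 and τ_data = 15/547.2 = 0.027412, so τ_n = 0.030581.
Rearranging for μ₀: μ₀ = (μ_n·τ_n − τ_data·x̄)/τ₀ = (504.5408·0.030581 − 0.027412·522.3) / 0.003169 = 1.112075/0.003169 ≈ 350.9.

μ₀ = 350.9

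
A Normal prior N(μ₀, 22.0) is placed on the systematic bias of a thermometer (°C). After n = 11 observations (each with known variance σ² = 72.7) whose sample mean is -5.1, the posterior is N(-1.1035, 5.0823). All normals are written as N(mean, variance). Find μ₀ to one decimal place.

The posterior mean is a precision-weighted average: μ_n = (τ₀μ₀ + τ_data·x̄)/(τ₀+τ_data), with τ₀=1/σ₀² and τ_data=n/σ².
Here τ₀ = 1/22.0 = 0.045455 and τ_data = 11/72.7 = 0.151307, so τ_n = 0.196762.
Rearranging for μ₀: μ₀ = (μ_n·τ_n − τ_data·x̄)/τ₀ = (-1.1035·0.196762 − 0.151307·-5.1) / 0.045455 = 0.554539/0.045455 ≈ 12.2.

μ₀ = 12.2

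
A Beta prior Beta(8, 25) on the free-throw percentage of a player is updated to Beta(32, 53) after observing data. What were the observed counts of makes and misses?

24 makes and 28 misses

Beta is conjugate to the binomial likelihood: posterior = Beta(a+s, b+f).
So s = 32 − 8 = 24 and f = 53 − 25 = 28.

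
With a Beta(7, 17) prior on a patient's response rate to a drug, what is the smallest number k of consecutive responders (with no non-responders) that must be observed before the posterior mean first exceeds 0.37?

After k responders and 0 non-responders the posterior is Beta(7+k, 17), with mean (7+k)/(7+17+k).
Set (7+k)/(24+k) > 0.37 and solve: k > (0.37·24 − 7)/(1 − 0.37) = 2.984.
The smallest integer exceeding 2.984 is 3.

k = 3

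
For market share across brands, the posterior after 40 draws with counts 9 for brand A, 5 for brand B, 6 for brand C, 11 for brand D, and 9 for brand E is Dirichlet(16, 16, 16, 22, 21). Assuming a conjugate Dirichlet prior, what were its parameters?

For a Dirichlet(α) prior with multinomial counts c, the posterior is Dirichlet(α + c) componentwise.
Subtract each count from the matching posterior parameter: 16−9=7, 16−5=11, 16−6=10, 22−11=11, 21−9=12.

Dirichlet(7, 11, 10, 11, 12)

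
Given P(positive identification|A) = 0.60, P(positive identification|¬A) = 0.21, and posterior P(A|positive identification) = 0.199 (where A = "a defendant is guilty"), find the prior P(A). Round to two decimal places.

P(A) = 0.08

In odds form, posterior odds = prior odds × likelihood ratio, so prior odds = posterior odds ÷ LR.
Posterior odds = 0.199/(1−0.199) = 0.2484. LR = 0.60/0.21 = 2.8571.
Prior odds = 0.2484/2.8571 = 0.0869, so P(A) = 0.0869/(1+0.0869) ≈ 0.08.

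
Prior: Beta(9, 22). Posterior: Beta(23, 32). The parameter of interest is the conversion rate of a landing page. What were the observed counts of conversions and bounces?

A Beta(a, b) prior with s successes and f failures in binomial data gives a Beta(a+s, b+f) posterior.
So s = 23 − 9 = 14 and f = 32 − 22 = 10.

14 conversions and 10 bounces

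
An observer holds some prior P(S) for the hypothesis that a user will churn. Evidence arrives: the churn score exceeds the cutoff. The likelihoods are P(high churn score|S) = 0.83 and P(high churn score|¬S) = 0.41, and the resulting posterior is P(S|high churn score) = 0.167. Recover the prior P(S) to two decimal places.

P(S) = 0.09

In odds form, posterior odds = prior odds × likelihood ratio, so prior odds = posterior odds ÷ LR.
Posterior odds = 0.167/(1−0.167) = 0.2005. LR = 0.83/0.41 = 2.0244.
Prior odds = 0.2005/2.0244 = 0.0990, so P(S) = 0.0990/(1+0.0990) ≈ 0.09.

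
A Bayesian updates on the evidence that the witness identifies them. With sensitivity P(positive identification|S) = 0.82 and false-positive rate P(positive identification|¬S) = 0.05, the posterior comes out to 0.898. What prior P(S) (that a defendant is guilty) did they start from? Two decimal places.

Bayes' rule in odds form gives O(S|E) = O(S)·[P(E|S)/P(E|¬S)], hence O(S) = O(S|E)/LR.
Posterior odds = 0.898/(1−0.898) = 8.8039. LR = 0.82/0.05 = 16.4000.
Prior odds = 8.8039/16.4000 = 0.5368, so P(S) = 0.5368/(1+0.5368) ≈ 0.35.

P(S) = 0.35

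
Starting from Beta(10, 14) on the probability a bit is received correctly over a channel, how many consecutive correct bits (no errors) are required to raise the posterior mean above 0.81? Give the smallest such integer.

After k correct bits and 0 errors the posterior is Beta(10+k, 14), with mean (10+k)/(10+14+k).
Set (10+k)/(24+k) > 0.81 and solve: k > (0.81·24 − 10)/(1 − 0.81) = 49.684.
The smallest integer exceeding 49.684 is 50.

k = 50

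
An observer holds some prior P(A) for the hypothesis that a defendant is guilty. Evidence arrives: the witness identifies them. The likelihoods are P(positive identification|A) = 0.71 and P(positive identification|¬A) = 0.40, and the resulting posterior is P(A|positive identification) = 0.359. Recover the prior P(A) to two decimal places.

In odds form, posterior odds = prior odds × likelihood ratio, so prior odds = posterior odds ÷ LR.
Posterior odds = 0.359/(1−0.359) = 0.5601. LR = 0.71/0.40 = 1.7750.
Prior odds = 0.5601/1.7750 = 0.3155, so P(A) = 0.3155/(1+0.3155) ≈ 0.24.

P(A) = 0.24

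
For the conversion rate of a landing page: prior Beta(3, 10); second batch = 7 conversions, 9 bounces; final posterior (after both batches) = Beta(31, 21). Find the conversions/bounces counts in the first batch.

Because Beta–binomial updating is additive in the counts, the combined data contributed (α_post−α_prior, β_post−β_prior) successes and failures.
Total across both batches: 31−3=28 conversions, 21−10=11 bounces.
Subtract the second batch: 28−7=21 conversions and 11−9=2 bounces.

21 conversions and 2 bounces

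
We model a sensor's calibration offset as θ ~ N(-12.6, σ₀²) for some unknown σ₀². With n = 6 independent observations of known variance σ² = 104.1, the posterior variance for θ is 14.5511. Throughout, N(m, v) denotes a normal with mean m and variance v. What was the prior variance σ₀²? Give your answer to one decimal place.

σ₀² = 90.2

Posterior precision equals prior precision plus data precision: 1/σ_n² = 1/σ₀² + n/σ².
So 1/σ₀² = 1/14.5511 − 6/104.1 = 0.068723 − 0.057637 = 0.011086.
Hence σ₀² = 1/0.011086 ≈ 90.2.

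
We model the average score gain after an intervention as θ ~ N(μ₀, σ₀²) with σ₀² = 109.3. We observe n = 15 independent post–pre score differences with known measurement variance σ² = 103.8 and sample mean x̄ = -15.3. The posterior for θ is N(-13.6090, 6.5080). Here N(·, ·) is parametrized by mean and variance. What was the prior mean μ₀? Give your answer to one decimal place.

μ₀ = 13.1

The posterior mean is a precision-weighted average: μ_n = (τ₀μ₀ + τ_data·x̄)/(τ₀+τ_data), with τ₀=1/σ₀² and τ_data=n/σ².
Here τ₀ = 1/109.3 = 0.009149 and τ_data = 15/103.8 = 0.144509, so τ_n = 0.153658.
Rearranging for μ₀: μ₀ = (μ_n·τ_n − τ_data·x̄)/τ₀ = (-13.6090·0.153658 − 0.144509·-15.3) / 0.009149 = 0.119856/0.009149 ≈ 13.1.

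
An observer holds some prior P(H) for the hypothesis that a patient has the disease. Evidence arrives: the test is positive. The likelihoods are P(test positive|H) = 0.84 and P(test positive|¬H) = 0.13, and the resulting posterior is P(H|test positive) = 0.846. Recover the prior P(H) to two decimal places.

P(H) = 0.46

In odds form, posterior odds = prior odds × likelihood ratio, so prior odds = posterior odds ÷ LR.
Posterior odds = 0.846/(1−0.846) = 5.4935. LR = 0.84/0.13 = 6.4615.
Prior odds = 5.4935/6.4615 = 0.8502, so P(H) = 0.8502/(1+0.8502) ≈ 0.46.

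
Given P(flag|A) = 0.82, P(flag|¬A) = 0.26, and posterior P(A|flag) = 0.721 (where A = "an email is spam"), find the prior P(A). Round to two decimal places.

In odds form, posterior odds = prior odds × likelihood ratio, so prior odds = posterior odds ÷ LR.
Posterior odds = 0.721/(1−0.721) = 2.5842. LR = 0.82/0.26 = 3.1538.
Prior odds = 2.5842/3.1538 = 0.8194, so P(A) = 0.8194/(1+0.8194) ≈ 0.45.

P(A) = 0.45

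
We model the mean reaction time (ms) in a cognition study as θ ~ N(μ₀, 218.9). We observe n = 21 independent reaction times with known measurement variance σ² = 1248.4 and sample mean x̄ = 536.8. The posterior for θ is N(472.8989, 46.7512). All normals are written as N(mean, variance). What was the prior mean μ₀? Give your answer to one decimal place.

μ₀ = 237.6

With known observation variance, the Normal–Normal posterior has precision τ_n = τ₀ + n/σ² and mean μ_n = (τ₀μ₀ + (n/σ²)x̄)/τ_n.
Here τ₀ = 1/218.9 = 0.004568 and τ_data = 21/1248.4 = 0.016822, so τ_n = 0.021390.
Rearranging for μ₀: μ₀ = (μ_n·τ_n − τ_data·x̄)/τ₀ = (472.8989·0.021390 − 0.016822·536.8) / 0.004568 = 1.085258/0.004568 ≈ 237.6.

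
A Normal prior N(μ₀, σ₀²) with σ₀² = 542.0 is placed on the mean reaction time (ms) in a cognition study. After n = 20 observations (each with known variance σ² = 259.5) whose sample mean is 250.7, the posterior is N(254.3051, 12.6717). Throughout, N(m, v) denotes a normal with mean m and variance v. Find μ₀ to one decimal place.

μ₀ = 404.9

With known observation variance, the Normal–Normal posterior has precision τ_n = τ₀ + n/σ² and mean μ_n = (τ₀μ₀ + (n/σ²)x̄)/τ_n.
Here τ₀ = 1/542.0 = 0.001845 and τ_data = 20/259.5 = 0.077071, so τ_n = 0.078916.
Rearranging for μ₀: μ₀ = (μ_n·τ_n − τ_data·x̄)/τ₀ = (254.3051·0.078916 − 0.077071·250.7) / 0.001845 = 0.747042/0.001845 ≈ 404.9.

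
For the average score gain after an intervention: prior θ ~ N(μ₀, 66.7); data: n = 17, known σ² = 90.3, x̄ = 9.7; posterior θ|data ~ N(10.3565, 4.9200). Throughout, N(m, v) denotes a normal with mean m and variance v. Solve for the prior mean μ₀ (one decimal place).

μ₀ = 18.6

With known observation variance, the Normal–Normal posterior has precision τ_n = τ₀ + n/σ² and mean μ_n = (τ₀μ₀ + (n/σ²)x̄)/τ_n.
Here τ₀ = 1/66.7 = 0.014993 and τ_data = 17/90.3 = 0.188261, so τ_n = 0.203254.
Rearranging for μ₀: μ₀ = (μ_n·τ_n − τ_data·x̄)/τ₀ = (10.3565·0.203254 − 0.188261·9.7) / 0.014993 = 0.278868/0.014993 ≈ 18.6.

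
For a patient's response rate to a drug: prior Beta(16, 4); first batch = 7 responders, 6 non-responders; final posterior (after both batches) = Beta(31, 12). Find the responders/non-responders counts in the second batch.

Sequential conjugate updates are equivalent to a single update on the pooled data, so total successes = posterior α − prior α and total failures = posterior β − prior β.
Total across both batches: 31−16=15 responders, 12−4=8 non-responders.
Subtract the first batch: 15−7=8 responders and 8−6=2 non-responders.

8 responders and 2 non-responders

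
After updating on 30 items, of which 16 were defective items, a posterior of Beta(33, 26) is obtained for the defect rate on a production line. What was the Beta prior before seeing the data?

Beta(17, 12)

Beta is conjugate to the binomial likelihood: posterior = Beta(a+s, b+f).
So a = 33 − 16 = 17 and b = 26 − 14 = 12.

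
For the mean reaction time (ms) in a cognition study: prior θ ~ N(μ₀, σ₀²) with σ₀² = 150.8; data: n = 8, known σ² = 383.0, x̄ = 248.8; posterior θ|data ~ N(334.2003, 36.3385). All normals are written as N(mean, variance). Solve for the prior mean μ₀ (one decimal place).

μ₀ = 603.2

With known observation variance, the Normal–Normal posterior has precision τ_n = τ₀ + n/σ² and mean μ_n = (τ₀μ₀ + (n/σ²)x̄)/τ_n.
Here τ₀ = 1/150.8 = 0.006631 and τ_data = 8/383.0 = 0.020888, so τ_n = 0.027519.
Rearranging for μ₀: μ₀ = (μ_n·τ_n − τ_data·x̄)/τ₀ = (334.2003·0.027519 − 0.020888·248.8) / 0.006631 = 3.999924/0.006631 ≈ 603.2.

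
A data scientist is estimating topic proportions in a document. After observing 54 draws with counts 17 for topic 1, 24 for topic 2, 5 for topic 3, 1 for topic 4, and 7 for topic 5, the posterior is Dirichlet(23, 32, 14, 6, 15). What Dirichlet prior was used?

For a Dirichlet(α) prior with multinomial counts c, the posterior is Dirichlet(α + c) componentwise.
Subtract each count from the matching posterior parameter: 23−17=6, 32−24=8, 14−5=9, 6−1=5, 15−7=8.

Dirichlet(6, 8, 9, 5, 8)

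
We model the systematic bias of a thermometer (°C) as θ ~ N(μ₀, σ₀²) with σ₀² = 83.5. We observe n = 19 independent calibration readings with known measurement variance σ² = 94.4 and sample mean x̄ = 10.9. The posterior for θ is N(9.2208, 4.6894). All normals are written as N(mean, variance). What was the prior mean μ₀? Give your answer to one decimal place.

The posterior mean is a precision-weighted average: μ_n = (τ₀μ₀ + τ_data·x̄)/(τ₀+τ_data), with τ₀=1/σ₀² and τ_data=n/σ².
Here τ₀ = 1/83.5 = 0.011976 and τ_data = 19/94.4 = 0.201271, so τ_n = 0.213247.
Rearranging for μ₀: μ₀ = (μ_n·τ_n − τ_data·x̄)/τ₀ = (9.2208·0.213247 − 0.201271·10.9) / 0.011976 = -0.227546/0.011976 ≈ -19.0.

μ₀ = -19.0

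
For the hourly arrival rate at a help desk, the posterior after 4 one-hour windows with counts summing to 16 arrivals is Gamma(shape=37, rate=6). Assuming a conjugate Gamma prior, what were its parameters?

Gamma(shape=21, rate=2)

Gamma–Poisson conjugacy: posterior shape = α + Σxᵢ, posterior rate = β + n.
So α = 37 − 16 = 21 and β = 6 − 4 = 2.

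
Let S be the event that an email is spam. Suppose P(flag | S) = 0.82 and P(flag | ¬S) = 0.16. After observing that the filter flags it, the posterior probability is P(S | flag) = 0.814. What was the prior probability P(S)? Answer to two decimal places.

Bayes' rule in odds form gives O(S|E) = O(S)·[P(E|S)/P(E|¬S)], hence O(S) = O(S|E)/LR.
Posterior odds = 0.814/(1−0.814) = 4.3763. LR = 0.82/0.16 = 5.1250.
Prior odds = 4.3763/5.1250 = 0.8539, so P(S) = 0.8539/(1+0.8539) ≈ 0.46.

P(S) = 0.46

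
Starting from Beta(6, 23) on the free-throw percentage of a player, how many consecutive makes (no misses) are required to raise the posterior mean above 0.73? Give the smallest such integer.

After k makes and 0 misses the posterior is Beta(6+k, 23), with mean (6+k)/(6+23+k).
Set (6+k)/(29+k) > 0.73 and solve: k > (0.73·29 − 6)/(1 − 0.73) = 56.185.
The smallest integer exceeding 56.185 is 57, and checking k=57: (63)/(86) = 0.7326 > 0.73.

k = 57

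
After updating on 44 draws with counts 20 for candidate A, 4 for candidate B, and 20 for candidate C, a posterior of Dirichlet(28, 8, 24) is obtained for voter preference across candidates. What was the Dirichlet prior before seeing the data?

For a Dirichlet(α) prior with multinomial counts c, the posterior is Dirichlet(α + c) componentwise.
Subtract each count from the matching posterior parameter: 28−20=8, 8−4=4, 24−20=4.

Dirichlet(8, 4, 4)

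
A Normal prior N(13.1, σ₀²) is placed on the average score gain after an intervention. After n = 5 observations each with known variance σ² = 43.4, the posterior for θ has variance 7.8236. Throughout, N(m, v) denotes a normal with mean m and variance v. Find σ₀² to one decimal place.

Posterior precision equals prior precision plus data precision: 1/σ_n² = 1/σ₀² + n/σ².
So 1/σ₀² = 1/7.8236 − 5/43.4 = 0.127818 − 0.115207 = 0.012611.
Hence σ₀² = 1/0.012611 ≈ 79.3.

σ₀² = 79.3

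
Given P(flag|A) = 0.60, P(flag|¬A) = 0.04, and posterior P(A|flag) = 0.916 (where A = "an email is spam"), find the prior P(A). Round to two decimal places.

In odds form, posterior odds = prior odds × likelihood ratio, so prior odds = posterior odds ÷ LR.
Posterior odds = 0.916/(1−0.916) = 10.9048. LR = 0.60/0.04 = 15.0000.
Prior odds = 10.9048/15.0000 = 0.7270, so P(A) = 0.7270/(1+0.7270) ≈ 0.42.

P(A) = 0.42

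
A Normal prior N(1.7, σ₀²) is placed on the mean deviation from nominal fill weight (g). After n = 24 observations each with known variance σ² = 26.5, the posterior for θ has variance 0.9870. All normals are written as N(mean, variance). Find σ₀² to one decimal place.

σ₀² = 9.3

For the Normal–Normal model with known σ², precisions add: τ_n = τ₀ + n/σ².
So 1/σ₀² = 1/0.9870 − 24/26.5 = 1.013171 − 0.905660 = 0.107511.
Hence σ₀² = 1/0.107511 ≈ 9.3.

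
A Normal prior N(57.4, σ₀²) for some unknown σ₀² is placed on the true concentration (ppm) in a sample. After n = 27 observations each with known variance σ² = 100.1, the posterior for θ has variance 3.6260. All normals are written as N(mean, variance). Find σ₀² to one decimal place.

σ₀² = 165.1

Posterior precision equals prior precision plus data precision: 1/σ_n² = 1/σ₀² + n/σ².
So 1/σ₀² = 1/3.6260 − 27/100.1 = 0.275786 − 0.269730 = 0.006056.
Hence σ₀² = 1/0.006056 ≈ 165.1.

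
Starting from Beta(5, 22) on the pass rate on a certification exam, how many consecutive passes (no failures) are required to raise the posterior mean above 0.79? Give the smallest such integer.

k = 78

After k passes and 0 failures the posterior is Beta(5+k, 22), with mean (5+k)/(5+22+k).
Set (5+k)/(27+k) > 0.79 and solve: k > (0.79·27 − 5)/(1 − 0.79) = 77.762.
The smallest integer exceeding 77.762 is 78, and checking k=78: (83)/(105) = 0.7905 > 0.79.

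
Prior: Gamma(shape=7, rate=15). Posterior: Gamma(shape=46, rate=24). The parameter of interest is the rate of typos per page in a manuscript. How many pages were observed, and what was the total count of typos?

Gamma–Poisson conjugacy: posterior shape = α + Σxᵢ, posterior rate = β + n.
Matching: Σxᵢ = 46 − 7 = 39 and n = 24 − 15 = 9.

n = 9 pages with total 39 typos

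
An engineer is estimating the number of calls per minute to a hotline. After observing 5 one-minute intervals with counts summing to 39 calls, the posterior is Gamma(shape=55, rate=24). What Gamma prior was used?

Gamma(shape=16, rate=19)

Gamma–Poisson conjugacy: posterior shape = α + Σxᵢ, posterior rate = β + n.
So α = 55 − 39 = 16 and β = 24 − 5 = 19.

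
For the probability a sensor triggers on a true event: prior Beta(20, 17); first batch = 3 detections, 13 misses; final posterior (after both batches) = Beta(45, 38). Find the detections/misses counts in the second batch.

22 detections and 8 misses

Because Beta–binomial updating is additive in the counts, the combined data contributed (α_post−α_prior, β_post−β_prior) successes and failures.
Total across both batches: 45−20=25 detections, 38−17=21 misses.
Subtract the first batch: 25−3=22 detections and 21−13=8 misses.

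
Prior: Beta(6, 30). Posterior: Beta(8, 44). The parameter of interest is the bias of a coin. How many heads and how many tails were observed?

A Beta(α, β) prior with s successes and f failures in binomial data gives a Beta(α+s, β+f) posterior.
Match parameters: s=8−6=2, f=44−30=14.

2 heads and 14 tails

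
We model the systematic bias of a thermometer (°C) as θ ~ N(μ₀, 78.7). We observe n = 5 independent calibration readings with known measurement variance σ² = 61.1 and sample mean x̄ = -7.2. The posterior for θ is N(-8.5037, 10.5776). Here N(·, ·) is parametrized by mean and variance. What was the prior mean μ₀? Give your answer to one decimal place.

The posterior mean is a precision-weighted average: μ_n = (τ₀μ₀ + τ_data·x̄)/(τ₀+τ_data), with τ₀=1/σ₀² and τ_data=n/σ².
Here τ₀ = 1/78.7 = 0.012706 and τ_data = 5/61.1 = 0.081833, so τ_n = 0.094539.
Rearranging for μ₀: μ₀ = (μ_n·τ_n − τ_data·x̄)/τ₀ = (-8.5037·0.094539 − 0.081833·-7.2) / 0.012706 = -0.214734/0.012706 ≈ -16.9.

μ₀ = -16.9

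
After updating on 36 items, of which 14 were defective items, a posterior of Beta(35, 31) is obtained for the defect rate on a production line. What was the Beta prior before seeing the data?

A Beta(α, β) prior with s successes and f failures in binomial data gives a Beta(α+s, β+f) posterior.
Subtract the data counts: 35−14=21, 31−22=9.

Beta(21, 9)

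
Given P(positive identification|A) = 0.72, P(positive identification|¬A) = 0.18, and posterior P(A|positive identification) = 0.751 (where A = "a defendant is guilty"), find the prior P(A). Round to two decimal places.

Bayes' rule in odds form gives O(A|E) = O(A)·[P(E|A)/P(E|¬A)], hence O(A) = O(A|E)/LR.
Posterior odds = 0.751/(1−0.751) = 3.0161. LR = 0.72/0.18 = 4.0000.
Prior odds = 3.0161/4.0000 = 0.7540, so P(A) = 0.7540/(1+0.7540) ≈ 0.43.

P(A) = 0.43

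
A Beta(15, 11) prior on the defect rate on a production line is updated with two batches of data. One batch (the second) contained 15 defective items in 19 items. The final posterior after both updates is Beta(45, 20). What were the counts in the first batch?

Sequential conjugate updates are equivalent to a single update on the pooled data, so total successes = posterior α − prior α and total failures = posterior β − prior β.
Total across both batches: 45−15=30 defective items, 20−11=9 good items.
Subtract the second batch: 30−15=15 defective items and 9−4=5 good items.

15 defective items and 5 good items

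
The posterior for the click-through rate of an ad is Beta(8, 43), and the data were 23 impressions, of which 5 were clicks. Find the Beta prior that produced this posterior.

Beta(3, 25)

A Beta(α, β) prior with s successes and f failures in binomial data gives a Beta(α+s, β+f) posterior.
So α = 8 − 5 = 3 and β = 43 − 18 = 25.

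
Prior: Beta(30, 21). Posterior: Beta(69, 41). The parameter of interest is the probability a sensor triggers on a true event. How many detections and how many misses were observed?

39 detections and 20 misses

Under Beta–binomial conjugacy the posterior parameters are (a+s, b+f).
Match parameters: s=69−30=39, f=41−21=20.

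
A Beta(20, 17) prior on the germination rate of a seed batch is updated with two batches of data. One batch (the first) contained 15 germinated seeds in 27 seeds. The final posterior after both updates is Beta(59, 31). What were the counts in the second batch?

Because Beta–binomial updating is additive in the counts, the combined data contributed (α_post−α_prior, β_post−β_prior) successes and failures.
Total across both batches: 59−20=39 germinated seeds, 31−17=14 non-germinating seeds.
Subtract the first batch: 39−15=24 germinated seeds and 14−12=2 non-germinating seeds.

24 germinated seeds and 2 non-germinating seeds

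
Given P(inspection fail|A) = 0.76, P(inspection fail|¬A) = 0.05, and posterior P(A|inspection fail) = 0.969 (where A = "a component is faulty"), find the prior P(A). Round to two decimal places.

P(A) = 0.67

Bayes' rule in odds form gives O(A|E) = O(A)·[P(E|A)/P(E|¬A)], hence O(A) = O(A|E)/LR.
Posterior odds = 0.969/(1−0.969) = 31.2581. LR = 0.76/0.05 = 15.2000.
Prior odds = 31.2581/15.2000 = 2.0565, so P(A) = 2.0565/(1+2.0565) ≈ 0.67.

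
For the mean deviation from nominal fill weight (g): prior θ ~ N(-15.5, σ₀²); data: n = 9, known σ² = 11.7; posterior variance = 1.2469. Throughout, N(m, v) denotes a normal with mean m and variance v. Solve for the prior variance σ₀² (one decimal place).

σ₀² = 30.5

For the Normal–Normal model with known σ², precisions add: τ_n = τ₀ + n/σ².
So 1/σ₀² = 1/1.2469 − 9/11.7 = 0.801989 − 0.769231 = 0.032758.
Hence σ₀² = 1/0.032758 ≈ 30.5.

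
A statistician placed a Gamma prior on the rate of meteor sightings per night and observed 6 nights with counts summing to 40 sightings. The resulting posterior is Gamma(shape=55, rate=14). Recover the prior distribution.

Gamma–Poisson conjugacy: posterior shape = α + Σxᵢ, posterior rate = β + n.
So α = 55 − 40 = 15 and β = 14 − 6 = 8.

Gamma(shape=15, rate=8)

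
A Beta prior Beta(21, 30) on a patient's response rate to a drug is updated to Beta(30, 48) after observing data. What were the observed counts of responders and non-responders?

9 responders and 18 non-responders

A Beta(α, β) prior with s successes and f failures in binomial data gives a Beta(α+s, β+f) posterior.
So s = 30 − 21 = 9 and f = 48 − 30 = 18.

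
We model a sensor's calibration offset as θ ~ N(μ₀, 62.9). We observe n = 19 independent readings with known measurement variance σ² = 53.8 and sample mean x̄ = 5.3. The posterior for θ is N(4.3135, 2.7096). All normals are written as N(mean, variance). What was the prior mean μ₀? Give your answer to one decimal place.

μ₀ = -17.6

The posterior mean is a precision-weighted average: μ_n = (τ₀μ₀ + τ_data·x̄)/(τ₀+τ_data), with τ₀=1/σ₀² and τ_data=n/σ².
Here τ₀ = 1/62.9 = 0.015898 and τ_data = 19/53.8 = 0.353160, so τ_n = 0.369058.
Rearranging for μ₀: μ₀ = (μ_n·τ_n − τ_data·x̄)/τ₀ = (4.3135·0.369058 − 0.353160·5.3) / 0.015898 = -0.279816/0.015898 ≈ -17.6.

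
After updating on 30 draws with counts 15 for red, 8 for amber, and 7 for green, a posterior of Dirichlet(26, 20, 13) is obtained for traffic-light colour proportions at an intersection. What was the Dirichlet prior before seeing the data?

Dirichlet(11, 12, 6)

For a Dirichlet(α) prior with multinomial counts c, the posterior is Dirichlet(α + c) componentwise.
Subtract each count from the matching posterior parameter: 26−15=11, 20−8=12, 13−7=6.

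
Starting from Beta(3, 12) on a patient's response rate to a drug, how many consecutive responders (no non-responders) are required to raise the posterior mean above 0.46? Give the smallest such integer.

k = 8

After k responders and 0 non-responders the posterior is Beta(3+k, 12), with mean (3+k)/(3+12+k).
Set (3+k)/(15+k) > 0.46 and solve: k > (0.46·15 − 3)/(1 − 0.46) = 7.222.
The smallest integer exceeding 7.222 is 8, and checking k=8: (11)/(23) = 0.4783 > 0.46.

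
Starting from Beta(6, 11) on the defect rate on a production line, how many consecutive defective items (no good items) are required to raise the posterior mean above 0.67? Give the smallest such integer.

After k defective items and 0 good items the posterior is Beta(6+k, 11), with mean (6+k)/(6+11+k).
Set (6+k)/(17+k) > 0.67 and solve: k > (0.67·17 − 6)/(1 − 0.67) = 16.333.
The smallest integer exceeding 16.333 is 17.

k = 17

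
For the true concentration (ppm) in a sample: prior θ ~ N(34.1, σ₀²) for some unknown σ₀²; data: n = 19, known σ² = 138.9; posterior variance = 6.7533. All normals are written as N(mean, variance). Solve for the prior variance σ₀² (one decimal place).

For the Normal–Normal model with known σ², precisions add: τ_n = τ₀ + n/σ².
So 1/σ₀² = 1/6.7533 − 19/138.9 = 0.148076 − 0.136789 = 0.011287.
Hence σ₀² = 1/0.011287 ≈ 88.6.

σ₀² = 88.6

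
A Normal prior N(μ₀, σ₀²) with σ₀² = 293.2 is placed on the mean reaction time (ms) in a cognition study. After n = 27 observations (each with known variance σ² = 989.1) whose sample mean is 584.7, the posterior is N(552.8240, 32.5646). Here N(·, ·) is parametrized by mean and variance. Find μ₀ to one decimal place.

μ₀ = 297.7

The posterior mean is a precision-weighted average: μ_n = (τ₀μ₀ + τ_data·x̄)/(τ₀+τ_data), with τ₀=1/σ₀² and τ_data=n/σ².
Here τ₀ = 1/293.2 = 0.003411 and τ_data = 27/989.1 = 0.027298, so τ_n = 0.030709.
Rearranging for μ₀: μ₀ = (μ_n·τ_n − τ_data·x̄)/τ₀ = (552.8240·0.030709 − 0.027298·584.7) / 0.003411 = 1.015532/0.003411 ≈ 297.7.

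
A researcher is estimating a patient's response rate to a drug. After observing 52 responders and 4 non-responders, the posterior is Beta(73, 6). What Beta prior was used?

Beta is conjugate to the binomial likelihood: posterior = Beta(α+s, β+f).
So α = 73 − 52 = 21 and β = 6 − 4 = 2.

Beta(21, 2)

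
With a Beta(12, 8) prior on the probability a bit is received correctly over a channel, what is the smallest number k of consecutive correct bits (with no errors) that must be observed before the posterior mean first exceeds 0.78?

After k correct bits and 0 errors the posterior is Beta(12+k, 8), with mean (12+k)/(12+8+k).
Set (12+k)/(20+k) > 0.78 and solve: k > (0.78·20 − 12)/(1 − 0.78) = 16.364.
The smallest integer exceeding 16.364 is 17.

k = 17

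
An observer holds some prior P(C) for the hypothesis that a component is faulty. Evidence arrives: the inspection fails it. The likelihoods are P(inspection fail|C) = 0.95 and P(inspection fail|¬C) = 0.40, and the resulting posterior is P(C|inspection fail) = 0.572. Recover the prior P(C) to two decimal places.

P(C) = 0.36

In odds form, posterior odds = prior odds × likelihood ratio, so prior odds = posterior odds ÷ LR.
Posterior odds = 0.572/(1−0.572) = 1.3364. LR = 0.95/0.40 = 2.3750.
Prior odds = 1.3364/2.3750 = 0.5627, so P(C) = 0.5627/(1+0.5627) ≈ 0.36.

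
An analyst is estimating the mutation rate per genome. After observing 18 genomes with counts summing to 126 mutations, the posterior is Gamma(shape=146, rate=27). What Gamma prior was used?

A Gamma(α, β) prior (rate parametrization) on a Poisson rate with n observations summing to S gives posterior Gamma(α+S, β+n).
So α = 146 − 126 = 20 and β = 27 − 18 = 9.

Gamma(shape=20, rate=9)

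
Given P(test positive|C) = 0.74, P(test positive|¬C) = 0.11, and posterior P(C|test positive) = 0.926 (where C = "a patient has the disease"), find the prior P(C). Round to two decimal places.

In odds form, posterior odds = prior odds × likelihood ratio, so prior odds = posterior odds ÷ LR.
Posterior odds = 0.926/(1−0.926) = 12.5135. LR = 0.74/0.11 = 6.7273.
Prior odds = 12.5135/6.7273 = 1.8601, so P(C) = 1.8601/(1+1.8601) ≈ 0.65.

P(C) = 0.65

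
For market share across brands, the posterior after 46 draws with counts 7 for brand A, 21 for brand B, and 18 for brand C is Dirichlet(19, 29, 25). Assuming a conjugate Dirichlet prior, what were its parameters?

For a Dirichlet(α) prior with multinomial counts c, the posterior is Dirichlet(α + c) componentwise.
Subtract each count from the matching posterior parameter: 19−7=12, 29−21=8, 25−18=7.

Dirichlet(12, 8, 7)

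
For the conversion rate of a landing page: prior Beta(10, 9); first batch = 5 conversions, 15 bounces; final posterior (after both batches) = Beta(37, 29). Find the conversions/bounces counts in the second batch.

Sequential conjugate updates are equivalent to a single update on the pooled data, so total successes = posterior α − prior α and total failures = posterior β − prior β.
Total across both batches: 37−10=27 conversions, 29−9=20 bounces.
Subtract the first batch: 27−5=22 conversions and 20−15=5 bounces.

22 conversions and 5 bounces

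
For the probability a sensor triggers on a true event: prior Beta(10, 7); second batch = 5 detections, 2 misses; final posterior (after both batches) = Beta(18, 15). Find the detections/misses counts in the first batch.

3 detections and 6 misses

Because Beta–binomial updating is additive in the counts, the combined data contributed (α_post−α_prior, β_post−β_prior) successes and failures.
Total across both batches: 18−10=8 detections, 15−7=8 misses.
Subtract the second batch: 8−5=3 detections and 8−2=6 misses.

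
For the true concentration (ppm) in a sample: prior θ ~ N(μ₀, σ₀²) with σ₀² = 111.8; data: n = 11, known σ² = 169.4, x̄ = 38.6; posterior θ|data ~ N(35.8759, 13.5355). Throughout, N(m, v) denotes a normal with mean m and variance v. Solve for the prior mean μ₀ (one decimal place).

μ₀ = 16.1

With known observation variance, the Normal–Normal posterior has precision τ_n = τ₀ + n/σ² and mean μ_n = (τ₀μ₀ + (n/σ²)x̄)/τ_n.
Here τ₀ = 1/111.8 = 0.008945 and τ_data = 11/169.4 = 0.064935, so τ_n = 0.073880.
Rearranging for μ₀: μ₀ = (μ_n·τ_n − τ_data·x̄)/τ₀ = (35.8759·0.073880 − 0.064935·38.6) / 0.008945 = 0.144020/0.008945 ≈ 16.1.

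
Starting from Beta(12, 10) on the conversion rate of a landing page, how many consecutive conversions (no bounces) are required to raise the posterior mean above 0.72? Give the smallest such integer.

k = 14

After k conversions and 0 bounces the posterior is Beta(12+k, 10), with mean (12+k)/(12+10+k).
Set (12+k)/(22+k) > 0.72 and solve: k > (0.72·22 − 12)/(1 − 0.72) = 13.714.
The smallest integer exceeding 13.714 is 14.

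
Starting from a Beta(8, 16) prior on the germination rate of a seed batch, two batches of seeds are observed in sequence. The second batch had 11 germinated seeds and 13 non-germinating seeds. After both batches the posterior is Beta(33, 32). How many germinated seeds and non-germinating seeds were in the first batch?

Because Beta–binomial updating is additive in the counts, the combined data contributed (α_post−α_prior, β_post−β_prior) successes and failures.
Total across both batches: 33−8=25 germinated seeds, 32−16=16 non-germinating seeds.
Subtract the second batch: 25−11=14 germinated seeds and 16−13=3 non-germinating seeds.

14 germinated seeds and 3 non-germinating seeds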